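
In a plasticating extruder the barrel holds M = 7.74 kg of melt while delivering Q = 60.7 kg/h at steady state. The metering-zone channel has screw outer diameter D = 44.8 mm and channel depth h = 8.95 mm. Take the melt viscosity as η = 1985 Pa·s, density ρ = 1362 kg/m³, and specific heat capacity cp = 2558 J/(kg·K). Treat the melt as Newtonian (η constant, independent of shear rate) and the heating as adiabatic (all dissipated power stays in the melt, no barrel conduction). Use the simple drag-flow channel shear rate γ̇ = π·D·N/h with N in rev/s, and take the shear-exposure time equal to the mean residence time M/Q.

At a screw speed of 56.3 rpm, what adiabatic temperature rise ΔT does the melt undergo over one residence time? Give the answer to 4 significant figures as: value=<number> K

Convert throughput: Q = 60.7 kg/h = 60.7/3600 = 0.0168611 kg/s
t_res = M / Q_s = 7.74 / 0.0168611 = 459.044 s
D = 44.8 mm = 0.0448 m;  h = 8.95 mm = 0.00895 m;  N = 56.3 rpm / 60 = 0.938333 rev/s
γ̇ = π D N / h = (π)(0.0448)(0.938333) / 0.00895 = 14.7558 s⁻¹
Adiabatic rise: ΔT = η γ̇² t_res / (ρ cp) = 1985·(14.7558)²·459.044 / (1362·2558) = 56.9458 K

value=56.95 K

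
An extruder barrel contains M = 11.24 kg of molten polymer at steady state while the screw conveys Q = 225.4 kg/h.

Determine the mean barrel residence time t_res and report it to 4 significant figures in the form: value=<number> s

value=179.5 s

Convert throughput: Q = 225.4 kg/h = 225.4/3600 = 0.0626111 kg/s
Mean residence time: t_res = M/Q_s = 11.24 kg / 0.0626111 kg/s = 179.521 s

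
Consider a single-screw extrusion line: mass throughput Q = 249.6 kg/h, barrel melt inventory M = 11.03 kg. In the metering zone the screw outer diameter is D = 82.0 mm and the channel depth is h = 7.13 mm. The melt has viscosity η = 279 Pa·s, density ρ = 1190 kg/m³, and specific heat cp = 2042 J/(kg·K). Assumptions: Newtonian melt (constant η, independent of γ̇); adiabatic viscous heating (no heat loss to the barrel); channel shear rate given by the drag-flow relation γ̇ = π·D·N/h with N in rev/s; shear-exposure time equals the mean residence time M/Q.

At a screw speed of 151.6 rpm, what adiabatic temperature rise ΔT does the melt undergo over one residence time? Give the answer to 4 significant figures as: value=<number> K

Throughput in SI: Q_s = 249.6 kg/h ÷ 3600 s/h = 0.0693333 kg/s
t_res = M / Q_s = 11.03 ÷ 0.0693333 = 159.087 s
D = 82.0 mm = 0.082 m;  h = 7.13 mm = 0.00713 m;  N = 151.6 rpm / 60 = 2.52667 rev/s
γ̇ = π·D·N / h = π · 0.082 · 2.52667 / 0.00713 = 91.2898 s⁻¹
Adiabatic rise: ΔT = η γ̇² t_res / (ρ cp) = 279·(91.2898)²·159.087 / (1190·2042) = 152.223 K

value=152.2 K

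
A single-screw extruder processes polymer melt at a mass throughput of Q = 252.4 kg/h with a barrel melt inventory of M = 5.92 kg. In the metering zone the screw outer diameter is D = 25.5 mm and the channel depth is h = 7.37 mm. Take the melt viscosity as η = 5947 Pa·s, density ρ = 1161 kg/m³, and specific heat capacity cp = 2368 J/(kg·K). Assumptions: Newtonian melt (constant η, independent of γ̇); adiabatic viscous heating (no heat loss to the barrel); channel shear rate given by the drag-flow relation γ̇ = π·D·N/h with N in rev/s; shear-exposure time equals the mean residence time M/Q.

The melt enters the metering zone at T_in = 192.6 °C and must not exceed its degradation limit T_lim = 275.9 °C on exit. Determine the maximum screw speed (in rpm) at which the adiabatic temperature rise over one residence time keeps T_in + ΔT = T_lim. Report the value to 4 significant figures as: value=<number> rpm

value=117.9 rpm

Convert throughput: Q = 252.4 kg/h = 252.4/3600 = 0.0701111 kg/s
t_res = M / Q_s = 5.92 / 0.0701111 = 84.4374 s
Convert to metres: D = 0.0255 m, h = 0.00737 m
Allowable rise: ΔT_a = T_lim − T_in = 275.9 − 192.6 = 83.3 K
Invert ΔT = ηγ̇²t_res/(ρcp) for γ̇: γ̇_max² = ΔT_a ρ cp / (η t_res) = 83.3·1161·2368 / (5947·84.4374) = 456.064 s⁻²
γ̇_max = √456.064 = 21.3557 s⁻¹
N_max = γ̇_max h / (πD) = 21.3557·0.00737/(π·0.0255) = 1.96467 rev/s → ×60 = 117.88 rpm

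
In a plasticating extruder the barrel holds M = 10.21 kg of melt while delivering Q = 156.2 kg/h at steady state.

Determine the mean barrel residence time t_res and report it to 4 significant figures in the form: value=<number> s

Convert throughput: Q = 156.2 kg/h = 156.2/3600 = 0.0433889 kg/s
Mean residence time: t_res = M/Q_s = 10.21 kg / 0.0433889 kg/s = 235.314 s

value=235.3 s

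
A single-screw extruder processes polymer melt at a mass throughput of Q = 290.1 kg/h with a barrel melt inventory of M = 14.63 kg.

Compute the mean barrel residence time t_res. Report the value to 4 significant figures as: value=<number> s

value=181.6 s

Q_s = Q / 3600 = 290.1 / 3600 = 0.0805833 kg/s
t_res = M / Q_s = 14.63 ÷ 0.0805833 = 181.551 s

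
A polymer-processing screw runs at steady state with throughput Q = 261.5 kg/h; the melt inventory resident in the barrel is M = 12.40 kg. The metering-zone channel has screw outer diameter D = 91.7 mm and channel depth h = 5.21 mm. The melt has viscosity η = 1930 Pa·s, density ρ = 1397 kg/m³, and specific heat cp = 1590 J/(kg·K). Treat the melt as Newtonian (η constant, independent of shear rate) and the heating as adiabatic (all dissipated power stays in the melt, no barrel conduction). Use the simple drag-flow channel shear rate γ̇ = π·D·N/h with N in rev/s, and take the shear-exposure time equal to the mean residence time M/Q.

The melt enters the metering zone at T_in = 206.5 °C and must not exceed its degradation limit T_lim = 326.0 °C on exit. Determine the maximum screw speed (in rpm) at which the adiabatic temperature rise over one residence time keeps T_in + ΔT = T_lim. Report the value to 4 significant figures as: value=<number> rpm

value=30.80 rpm

Convert throughput: Q = 261.5 kg/h = 261.5/3600 = 0.0726389 kg/s
Mean residence time: t_res = M/Q_s = 12.40 kg / 0.0726389 kg/s = 170.707 s
Convert to metres: D = 0.0917 m, h = 0.00521 m
Allowable rise: ΔT_a = T_lim − T_in = 326.0 − 206.5 = 119.5 K
Invert ΔT = ηγ̇²t_res/(ρcp) for γ̇: γ̇_max² = ΔT_a ρ cp / (η t_res) = 119.5·1397·1590 / (1930·170.707) = 805.66 s⁻²
Take the square root: γ̇_max = √(805.66) = 28.3841 s⁻¹
Solve γ̇ = πDN/h for N: N_max = γ̇_max·h/(π·D) = 28.3841 × 0.00521 / (π × 0.0917) = 0.513327 rev/s = 30.7996 rpm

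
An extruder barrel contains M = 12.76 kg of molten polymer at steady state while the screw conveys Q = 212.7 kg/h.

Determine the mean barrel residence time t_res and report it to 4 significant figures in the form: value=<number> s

value=216.0 s

Q_s = Q / 3600 = 212.7 / 3600 = 0.0590833 kg/s
t_res = M / Q_s = 12.76 ÷ 0.0590833 = 215.966 s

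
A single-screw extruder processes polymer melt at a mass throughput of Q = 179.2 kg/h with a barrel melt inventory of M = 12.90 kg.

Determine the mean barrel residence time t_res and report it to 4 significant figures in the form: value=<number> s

Convert throughput: Q = 179.2 kg/h = 179.2/3600 = 0.0497778 kg/s
t_res = M / Q_s = 12.90 / 0.0497778 = 259.152 s

value=259.2 s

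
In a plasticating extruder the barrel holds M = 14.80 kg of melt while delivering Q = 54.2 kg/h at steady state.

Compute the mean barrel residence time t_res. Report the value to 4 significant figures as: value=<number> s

value=983.0 s

Convert throughput: Q = 54.2 kg/h = 54.2/3600 = 0.0150556 kg/s
t_res = M / Q_s = 14.80 / 0.0150556 = 983.026 s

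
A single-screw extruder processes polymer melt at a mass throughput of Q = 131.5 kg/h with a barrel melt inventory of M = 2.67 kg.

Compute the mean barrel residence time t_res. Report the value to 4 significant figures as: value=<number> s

Convert throughput: Q = 131.5 kg/h = 131.5/3600 = 0.0365278 kg/s
t_res = M / Q_s = 2.67 / 0.0365278 = 73.0951 s

value=73.10 s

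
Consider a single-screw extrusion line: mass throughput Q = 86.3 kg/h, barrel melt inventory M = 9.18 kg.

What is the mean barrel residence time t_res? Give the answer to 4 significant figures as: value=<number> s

value=382.9 s

Convert throughput: Q = 86.3 kg/h = 86.3/3600 = 0.0239722 kg/s
t_res = M / Q_s = 9.18 ÷ 0.0239722 = 382.943 s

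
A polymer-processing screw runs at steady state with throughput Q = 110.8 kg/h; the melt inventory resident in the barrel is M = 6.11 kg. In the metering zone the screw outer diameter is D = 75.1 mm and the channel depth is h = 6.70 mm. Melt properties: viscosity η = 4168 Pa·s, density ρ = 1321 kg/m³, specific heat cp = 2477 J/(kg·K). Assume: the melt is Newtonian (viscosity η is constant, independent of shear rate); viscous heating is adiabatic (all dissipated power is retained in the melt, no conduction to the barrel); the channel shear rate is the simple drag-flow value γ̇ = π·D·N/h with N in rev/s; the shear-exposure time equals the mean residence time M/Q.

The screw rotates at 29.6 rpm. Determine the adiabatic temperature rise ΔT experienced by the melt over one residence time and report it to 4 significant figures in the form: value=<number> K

value=76.32 K

Q_s = Q / 3600 = 110.8 / 3600 = 0.0307778 kg/s
t_res = M / Q_s = 6.11 ÷ 0.0307778 = 198.52 s
Geometry in metres: D = 75.1 mm → 0.0751 m, h = 6.70 mm → 0.0067 m; screw speed N = 29.6 rpm = 0.493333 rev/s
γ̇ = π D N / h = (π)(0.0751)(0.493333) / 0.0067 = 17.3722 s⁻¹
Adiabatic rise: ΔT = η γ̇² t_res / (ρ cp) = 4168·(17.3722)²·198.52 / (1321·2477) = 76.3157 K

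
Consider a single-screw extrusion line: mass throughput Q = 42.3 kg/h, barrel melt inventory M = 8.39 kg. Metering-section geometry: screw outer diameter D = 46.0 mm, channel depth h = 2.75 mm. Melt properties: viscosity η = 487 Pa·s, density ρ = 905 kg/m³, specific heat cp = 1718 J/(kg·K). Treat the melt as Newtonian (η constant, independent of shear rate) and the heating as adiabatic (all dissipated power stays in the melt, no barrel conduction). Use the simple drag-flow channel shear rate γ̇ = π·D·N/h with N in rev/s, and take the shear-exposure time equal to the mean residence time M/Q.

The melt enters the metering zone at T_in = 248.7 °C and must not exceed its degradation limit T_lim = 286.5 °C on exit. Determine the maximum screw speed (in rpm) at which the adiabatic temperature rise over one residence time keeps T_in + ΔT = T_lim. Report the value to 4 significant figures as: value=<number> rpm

value=14.84 rpm

Convert throughput: Q = 42.3 kg/h = 42.3/3600 = 0.01175 kg/s
t_res = M / Q_s = 8.39 ÷ 0.01175 = 714.043 s
Geometry in SI: D = 46.0 mm → 0.046 m, h = 2.75 mm → 0.00275 m
ΔT_a = T_lim − T_in = 286.5 °C − 248.7 °C = 37.8 K
Invert ΔT = ηγ̇²t_res/(ρcp) for γ̇: γ̇_max² = ΔT_a ρ cp / (η t_res) = 37.8·905·1718 / (487·714.043) = 169.009 s⁻²
γ̇_max = sqrt(169.009) = 13.0004 s⁻¹
N_max = γ̇_max·h / (π·D) = 13.0004 · 0.00275 / (π · 0.046) = 0.247389 rev/s = 14.8433 rpm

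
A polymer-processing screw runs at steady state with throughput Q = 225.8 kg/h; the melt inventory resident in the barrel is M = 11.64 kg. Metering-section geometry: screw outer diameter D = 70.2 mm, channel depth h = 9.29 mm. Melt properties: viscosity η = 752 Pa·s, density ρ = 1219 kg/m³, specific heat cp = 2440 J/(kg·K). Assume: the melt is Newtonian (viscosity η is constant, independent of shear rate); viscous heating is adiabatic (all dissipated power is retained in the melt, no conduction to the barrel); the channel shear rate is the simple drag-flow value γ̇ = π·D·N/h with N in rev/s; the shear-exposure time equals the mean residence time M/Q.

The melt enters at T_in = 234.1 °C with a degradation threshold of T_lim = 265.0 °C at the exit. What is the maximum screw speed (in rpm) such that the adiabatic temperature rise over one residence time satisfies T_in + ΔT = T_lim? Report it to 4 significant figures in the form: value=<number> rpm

Q_s = Q / 3600 = 225.8 / 3600 = 0.0627222 kg/s
t_res = M / Q_s = 11.64 ÷ 0.0627222 = 185.58 s
Geometry in SI: D = 70.2 mm → 0.0702 m, h = 9.29 mm → 0.00929 m
ΔT_a = T_lim − T_in = 265.0 − 234.1 = 30.9 K
γ̇_max² = ΔT_a·ρ·cp / (η·t_res) = [30.9 × 1219 × 2440] / [752 × 185.58] = 658.571 s⁻²
γ̇_max = √658.571 = 25.6626 s⁻¹
Solve γ̇ = πDN/h for N: N_max = γ̇_max·h/(π·D) = 25.6626 × 0.00929 / (π × 0.0702) = 1.08101 rev/s = 64.8606 rpm

value=64.86 rpm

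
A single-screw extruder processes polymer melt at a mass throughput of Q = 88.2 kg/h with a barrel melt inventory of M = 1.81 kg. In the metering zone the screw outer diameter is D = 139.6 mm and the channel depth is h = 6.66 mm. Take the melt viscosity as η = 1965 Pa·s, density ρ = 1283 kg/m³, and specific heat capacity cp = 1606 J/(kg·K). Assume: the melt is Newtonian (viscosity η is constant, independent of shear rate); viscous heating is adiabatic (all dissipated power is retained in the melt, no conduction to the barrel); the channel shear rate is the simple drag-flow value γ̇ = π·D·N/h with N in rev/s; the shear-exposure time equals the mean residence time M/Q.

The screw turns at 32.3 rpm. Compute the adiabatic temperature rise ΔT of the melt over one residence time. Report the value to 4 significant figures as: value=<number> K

value=88.54 K

Throughput in SI: Q_s = 88.2 kg/h ÷ 3600 s/h = 0.0245 kg/s
t_res = M / Q_s = 1.81 / 0.0245 = 73.8776 s
Convert to SI: D = 0.1396 m, h = 0.00666 m, N = 32.3/60 = 0.538333 rev/s
Shear rate: γ̇ = πDN/h = π·0.1396·0.538333/0.00666 = 35.4497 s⁻¹
ΔT = η·γ̇²·t_res/(ρ·cp) = [1965 × 35.4497² × 73.8776] / [1283 × 1606] = 88.5376 K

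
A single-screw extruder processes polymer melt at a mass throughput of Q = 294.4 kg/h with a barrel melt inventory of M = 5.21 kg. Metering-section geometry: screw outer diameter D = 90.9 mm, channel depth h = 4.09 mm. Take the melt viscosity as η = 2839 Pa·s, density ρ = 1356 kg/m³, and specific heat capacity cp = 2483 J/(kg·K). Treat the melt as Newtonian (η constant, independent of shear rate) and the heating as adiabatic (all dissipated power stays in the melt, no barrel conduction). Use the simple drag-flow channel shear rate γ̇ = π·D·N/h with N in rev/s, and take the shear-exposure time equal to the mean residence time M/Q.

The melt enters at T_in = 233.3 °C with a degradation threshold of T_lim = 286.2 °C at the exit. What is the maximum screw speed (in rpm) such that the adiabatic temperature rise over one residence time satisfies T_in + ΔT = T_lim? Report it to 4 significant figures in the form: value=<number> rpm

value=26.97 rpm

Throughput in SI: Q_s = 294.4 kg/h ÷ 3600 s/h = 0.0817778 kg/s
Mean residence time: t_res = M/Q_s = 5.21 kg / 0.0817778 kg/s = 63.7092 s
Geometry in SI: D = 90.9 mm → 0.0909 m, h = 4.09 mm → 0.00409 m
ΔT_a = T_lim − T_in = 286.2 − 233.3 = 52.9 K
γ̇_max² = ΔT_a·ρ·cp / (η·t_res) = [52.9 × 1356 × 2483] / [2839 × 63.7092] = 984.746 s⁻²
γ̇_max = sqrt(984.746) = 31.3807 s⁻¹
N_max = γ̇_max·h / (π·D) = 31.3807 · 0.00409 / (π · 0.0909) = 0.44944 rev/s = 26.9664 rpm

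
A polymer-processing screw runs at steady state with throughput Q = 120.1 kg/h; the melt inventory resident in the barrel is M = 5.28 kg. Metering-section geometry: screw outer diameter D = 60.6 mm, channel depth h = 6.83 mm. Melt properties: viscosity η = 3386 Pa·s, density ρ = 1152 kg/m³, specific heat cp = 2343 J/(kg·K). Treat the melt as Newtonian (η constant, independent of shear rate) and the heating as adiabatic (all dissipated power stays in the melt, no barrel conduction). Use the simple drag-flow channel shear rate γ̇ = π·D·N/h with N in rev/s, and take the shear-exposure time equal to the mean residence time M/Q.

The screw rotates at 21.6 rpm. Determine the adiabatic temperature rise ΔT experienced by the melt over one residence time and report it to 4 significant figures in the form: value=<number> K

Convert throughput: Q = 120.1 kg/h = 120.1/3600 = 0.0333611 kg/s
t_res = M / Q_s = 5.28 ÷ 0.0333611 = 158.268 s
Geometry in metres: D = 60.6 mm → 0.0606 m, h = 6.83 mm → 0.00683 m; screw speed N = 21.6 rpm = 0.36 rev/s
γ̇ = π D N / h = (π)(0.0606)(0.36) / 0.00683 = 10.0347 s⁻¹
ΔT = η·γ̇²·t_res/(ρ·cp) = [3386 × 10.0347² × 158.268] / [1152 × 2343] = 19.9924 K

value=19.99 K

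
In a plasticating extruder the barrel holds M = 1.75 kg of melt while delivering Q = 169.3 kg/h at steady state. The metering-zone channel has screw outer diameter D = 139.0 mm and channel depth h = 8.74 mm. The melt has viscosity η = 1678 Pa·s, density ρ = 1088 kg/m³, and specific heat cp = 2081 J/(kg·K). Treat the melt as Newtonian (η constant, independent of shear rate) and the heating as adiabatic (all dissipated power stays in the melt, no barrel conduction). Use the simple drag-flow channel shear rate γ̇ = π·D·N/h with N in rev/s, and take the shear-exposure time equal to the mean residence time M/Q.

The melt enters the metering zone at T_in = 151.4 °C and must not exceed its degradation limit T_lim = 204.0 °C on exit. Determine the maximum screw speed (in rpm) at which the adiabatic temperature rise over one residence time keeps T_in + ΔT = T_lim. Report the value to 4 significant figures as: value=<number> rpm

value=52.44 rpm

Q_s = Q / 3600 = 169.3 / 3600 = 0.0470278 kg/s
Mean residence time: t_res = M/Q_s = 1.75 kg / 0.0470278 kg/s = 37.212 s
D = 139.0 mm = 0.139 m;  h = 8.74 mm = 0.00874 m
ΔT_a = T_lim − T_in = 204.0 − 151.4 = 52.6 K
γ̇_max² = ΔT_a·ρ·cp/(η·t_res) = 52.6·1088·2081/(1678·37.212) = 1907.27 s⁻²
γ̇_max = sqrt(1907.27) = 43.6723 s⁻¹
Solve γ̇ = πDN/h for N: N_max = γ̇_max·h/(π·D) = 43.6723 × 0.00874 / (π × 0.139) = 0.874082 rev/s = 52.4449 rpm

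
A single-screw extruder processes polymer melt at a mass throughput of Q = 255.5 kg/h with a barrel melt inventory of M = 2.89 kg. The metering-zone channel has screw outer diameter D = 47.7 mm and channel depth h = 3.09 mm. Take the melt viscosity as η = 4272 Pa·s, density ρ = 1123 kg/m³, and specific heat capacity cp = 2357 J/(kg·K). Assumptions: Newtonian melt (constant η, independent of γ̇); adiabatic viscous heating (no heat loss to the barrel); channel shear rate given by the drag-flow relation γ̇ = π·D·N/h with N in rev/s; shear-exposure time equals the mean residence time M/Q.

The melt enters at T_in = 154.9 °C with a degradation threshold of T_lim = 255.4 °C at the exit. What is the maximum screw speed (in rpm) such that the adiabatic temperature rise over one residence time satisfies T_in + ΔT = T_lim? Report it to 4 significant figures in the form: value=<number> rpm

Convert throughput: Q = 255.5 kg/h = 255.5/3600 = 0.0709722 kg/s
t_res = M / Q_s = 2.89 / 0.0709722 = 40.7202 s
D = 47.7 mm = 0.0477 m;  h = 3.09 mm = 0.00309 m
Allowable rise: ΔT_a = T_lim − T_in = 255.4 − 154.9 = 100.5 K
Invert ΔT = ηγ̇²t_res/(ρcp) for γ̇: γ̇_max² = ΔT_a ρ cp / (η t_res) = 100.5·1123·2357 / (4272·40.7202) = 1529.2 s⁻²
γ̇_max = √1529.2 = 39.105 s⁻¹
N_max = γ̇_max·h / (π·D) = 39.105 · 0.00309 / (π · 0.0477) = 0.806348 rev/s = 48.3809 rpm

value=48.38 rpm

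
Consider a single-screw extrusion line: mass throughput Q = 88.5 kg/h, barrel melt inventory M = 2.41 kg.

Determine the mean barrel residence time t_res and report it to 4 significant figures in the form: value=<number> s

Convert throughput: Q = 88.5 kg/h = 88.5/3600 = 0.0245833 kg/s
Mean residence time: t_res = M/Q_s = 2.41 kg / 0.0245833 kg/s = 98.0339 s

value=98.03 s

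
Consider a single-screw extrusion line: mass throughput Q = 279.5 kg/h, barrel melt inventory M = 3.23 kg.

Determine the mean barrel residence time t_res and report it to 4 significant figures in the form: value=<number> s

Convert throughput: Q = 279.5 kg/h = 279.5/3600 = 0.0776389 kg/s
t_res = M / Q_s = 3.23 ÷ 0.0776389 = 41.6029 s

value=41.60 s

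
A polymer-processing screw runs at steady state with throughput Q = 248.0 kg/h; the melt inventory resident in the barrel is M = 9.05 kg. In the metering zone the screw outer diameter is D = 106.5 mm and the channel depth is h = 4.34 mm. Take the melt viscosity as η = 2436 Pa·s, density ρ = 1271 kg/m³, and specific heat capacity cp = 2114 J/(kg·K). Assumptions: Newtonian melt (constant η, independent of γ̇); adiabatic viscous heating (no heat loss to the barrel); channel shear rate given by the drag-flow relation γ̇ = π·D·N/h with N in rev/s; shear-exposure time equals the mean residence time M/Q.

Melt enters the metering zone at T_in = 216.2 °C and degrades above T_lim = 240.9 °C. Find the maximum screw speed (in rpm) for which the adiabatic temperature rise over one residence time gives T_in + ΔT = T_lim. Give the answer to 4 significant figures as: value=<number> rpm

value=11.21 rpm

Q_s = Q / 3600 = 248.0 / 3600 = 0.0688889 kg/s
Mean residence time: t_res = M/Q_s = 9.05 kg / 0.0688889 kg/s = 131.371 s
Convert to metres: D = 0.1065 m, h = 0.00434 m
ΔT_a = T_lim − T_in = 240.9 °C − 216.2 °C = 24.7 K
γ̇_max² = ΔT_a·ρ·cp / (η·t_res) = [24.7 × 1271 × 2114] / [2436 × 131.371] = 207.382 s⁻²
γ̇_max = √207.382 = 14.4008 s⁻¹
Solve γ̇ = πDN/h for N: N_max = γ̇_max·h/(π·D) = 14.4008 × 0.00434 / (π × 0.1065) = 0.186799 rev/s = 11.208 rpm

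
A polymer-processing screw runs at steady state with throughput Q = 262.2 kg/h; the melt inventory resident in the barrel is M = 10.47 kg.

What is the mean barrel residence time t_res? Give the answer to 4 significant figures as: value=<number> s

Q_s = Q / 3600 = 262.2 / 3600 = 0.0728333 kg/s
t_res = M / Q_s = 10.47 / 0.0728333 = 143.753 s

value=143.8 s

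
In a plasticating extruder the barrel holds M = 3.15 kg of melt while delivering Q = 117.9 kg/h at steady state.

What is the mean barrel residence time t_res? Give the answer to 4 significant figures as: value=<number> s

Q_s = Q / 3600 = 117.9 / 3600 = 0.03275 kg/s
t_res = M / Q_s = 3.15 / 0.03275 = 96.1832 s

value=96.18 s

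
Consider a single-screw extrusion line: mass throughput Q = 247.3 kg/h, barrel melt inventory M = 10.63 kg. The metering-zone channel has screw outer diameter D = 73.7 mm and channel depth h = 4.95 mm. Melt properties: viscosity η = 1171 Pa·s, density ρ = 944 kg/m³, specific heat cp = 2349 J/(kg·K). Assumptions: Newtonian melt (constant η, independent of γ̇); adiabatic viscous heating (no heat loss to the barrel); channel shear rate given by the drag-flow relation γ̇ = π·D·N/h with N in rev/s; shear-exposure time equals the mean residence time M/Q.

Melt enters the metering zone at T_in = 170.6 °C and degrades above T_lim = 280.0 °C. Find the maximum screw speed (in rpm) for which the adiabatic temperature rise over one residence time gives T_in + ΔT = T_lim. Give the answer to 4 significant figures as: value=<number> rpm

Convert throughput: Q = 247.3 kg/h = 247.3/3600 = 0.0686944 kg/s
t_res = M / Q_s = 10.63 / 0.0686944 = 154.743 s
Geometry in SI: D = 73.7 mm → 0.0737 m, h = 4.95 mm → 0.00495 m
Allowable rise: ΔT_a = T_lim − T_in = 280.0 − 170.6 = 109.4 K
γ̇_max² = ΔT_a·ρ·cp/(η·t_res) = 109.4·944·2349/(1171·154.743) = 1338.76 s⁻²
Take the square root: γ̇_max = √(1338.76) = 36.5891 s⁻¹
N_max = γ̇_max h / (πD) = 36.5891·0.00495/(π·0.0737) = 0.782239 rev/s → ×60 = 46.9344 rpm

value=46.93 rpm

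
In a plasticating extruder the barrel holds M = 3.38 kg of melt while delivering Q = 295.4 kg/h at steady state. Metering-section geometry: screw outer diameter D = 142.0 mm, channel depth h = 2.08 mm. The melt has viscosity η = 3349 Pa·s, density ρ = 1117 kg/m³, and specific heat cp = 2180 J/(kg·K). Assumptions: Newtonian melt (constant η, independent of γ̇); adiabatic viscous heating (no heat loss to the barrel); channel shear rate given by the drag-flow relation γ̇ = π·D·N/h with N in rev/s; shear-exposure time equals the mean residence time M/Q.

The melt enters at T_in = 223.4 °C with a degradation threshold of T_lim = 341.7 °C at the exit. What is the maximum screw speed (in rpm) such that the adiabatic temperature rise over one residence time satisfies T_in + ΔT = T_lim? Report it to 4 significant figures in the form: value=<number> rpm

value=12.78 rpm

Q_s = Q / 3600 = 295.4 / 3600 = 0.0820556 kg/s
t_res = M / Q_s = 3.38 / 0.0820556 = 41.1916 s
Geometry in SI: D = 142.0 mm → 0.142 m, h = 2.08 mm → 0.00208 m
ΔT_a = T_lim − T_in = 341.7 °C − 223.4 °C = 118.3 K
Invert ΔT = ηγ̇²t_res/(ρcp) for γ̇: γ̇_max² = ΔT_a ρ cp / (η t_res) = 118.3·1117·2180 / (3349·41.1916) = 2088.19 s⁻²
γ̇_max = sqrt(2088.19) = 45.6967 s⁻¹
N_max = γ̇_max·h / (π·D) = 45.6967 · 0.00208 / (π · 0.142) = 0.213064 rev/s = 12.7838 rpm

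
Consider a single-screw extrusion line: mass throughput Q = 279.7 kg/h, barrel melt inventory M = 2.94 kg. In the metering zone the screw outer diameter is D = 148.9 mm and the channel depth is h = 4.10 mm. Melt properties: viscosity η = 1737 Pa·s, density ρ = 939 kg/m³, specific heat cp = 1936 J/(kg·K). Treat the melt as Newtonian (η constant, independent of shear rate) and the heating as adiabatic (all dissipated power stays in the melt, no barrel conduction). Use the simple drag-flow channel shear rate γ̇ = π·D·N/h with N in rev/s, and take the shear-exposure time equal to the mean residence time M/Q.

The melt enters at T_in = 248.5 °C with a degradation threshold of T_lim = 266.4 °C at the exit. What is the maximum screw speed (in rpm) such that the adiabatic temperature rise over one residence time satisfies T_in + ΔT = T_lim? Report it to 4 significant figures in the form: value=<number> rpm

Q_s = Q / 3600 = 279.7 / 3600 = 0.0776944 kg/s
t_res = M / Q_s = 2.94 ÷ 0.0776944 = 37.8405 s
D = 148.9 mm = 0.1489 m;  h = 4.10 mm = 0.0041 m
ΔT_a = T_lim − T_in = 266.4 − 248.5 = 17.9 K
γ̇_max² = ΔT_a·ρ·cp / (η·t_res) = [17.9 × 939 × 1936] / [1737 × 37.8405] = 495.07 s⁻²
Take the square root: γ̇_max = √(495.07) = 22.2502 s⁻¹
N_max = γ̇_max h / (πD) = 22.2502·0.0041/(π·0.1489) = 0.195017 rev/s → ×60 = 11.701 rpm

value=11.70 rpm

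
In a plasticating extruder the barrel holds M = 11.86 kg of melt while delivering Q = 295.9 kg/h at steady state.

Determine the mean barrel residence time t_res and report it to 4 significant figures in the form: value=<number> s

value=144.3 s

Convert throughput: Q = 295.9 kg/h = 295.9/3600 = 0.0821944 kg/s
t_res = M / Q_s = 11.86 / 0.0821944 = 144.292 s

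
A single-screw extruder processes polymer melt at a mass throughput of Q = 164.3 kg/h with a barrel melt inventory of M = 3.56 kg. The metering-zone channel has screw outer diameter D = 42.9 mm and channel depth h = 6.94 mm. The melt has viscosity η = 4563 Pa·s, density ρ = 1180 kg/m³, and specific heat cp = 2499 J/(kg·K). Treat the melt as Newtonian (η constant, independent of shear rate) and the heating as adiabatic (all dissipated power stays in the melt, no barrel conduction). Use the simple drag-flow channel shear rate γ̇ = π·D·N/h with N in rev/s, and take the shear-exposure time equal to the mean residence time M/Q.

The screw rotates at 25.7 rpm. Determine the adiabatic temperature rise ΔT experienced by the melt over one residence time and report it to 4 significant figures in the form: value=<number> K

Q_s = Q / 3600 = 164.3 / 3600 = 0.0456389 kg/s
t_res = M / Q_s = 3.56 ÷ 0.0456389 = 78.0037 s
Geometry in metres: D = 42.9 mm → 0.0429 m, h = 6.94 mm → 0.00694 m; screw speed N = 25.7 rpm = 0.428333 rev/s
γ̇ = π D N / h = (π)(0.0429)(0.428333) / 0.00694 = 8.3182 s⁻¹
Adiabatic rise: ΔT = η γ̇² t_res / (ρ cp) = 4563·(8.3182)²·78.0037 / (1180·2499) = 8.35173 K

value=8.352 K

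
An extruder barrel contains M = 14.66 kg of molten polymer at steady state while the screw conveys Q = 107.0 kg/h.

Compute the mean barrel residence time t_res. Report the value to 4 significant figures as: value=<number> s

value=493.2 s

Convert throughput: Q = 107.0 kg/h = 107.0/3600 = 0.0297222 kg/s
Mean residence time: t_res = M/Q_s = 14.66 kg / 0.0297222 kg/s = 493.234 s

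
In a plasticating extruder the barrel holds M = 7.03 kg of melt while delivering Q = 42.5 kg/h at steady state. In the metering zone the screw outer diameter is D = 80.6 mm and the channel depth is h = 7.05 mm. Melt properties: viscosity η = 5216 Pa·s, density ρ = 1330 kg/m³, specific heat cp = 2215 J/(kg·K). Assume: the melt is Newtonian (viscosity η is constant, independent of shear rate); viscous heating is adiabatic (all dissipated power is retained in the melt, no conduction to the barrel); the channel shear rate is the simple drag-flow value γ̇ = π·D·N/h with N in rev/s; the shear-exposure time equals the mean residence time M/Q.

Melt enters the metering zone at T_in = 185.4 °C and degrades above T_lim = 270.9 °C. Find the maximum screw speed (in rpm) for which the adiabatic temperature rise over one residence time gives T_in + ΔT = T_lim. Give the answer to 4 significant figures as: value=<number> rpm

value=15.04 rpm

Q_s = Q / 3600 = 42.5 / 3600 = 0.0118056 kg/s
Mean residence time: t_res = M/Q_s = 7.03 kg / 0.0118056 kg/s = 595.482 s
D = 80.6 mm = 0.0806 m;  h = 7.05 mm = 0.00705 m
ΔT_a = T_lim − T_in = 270.9 °C − 185.4 °C = 85.5 K
γ̇_max² = ΔT_a·ρ·cp / (η·t_res) = [85.5 × 1330 × 2215] / [5216 × 595.482] = 81.0933 s⁻²
Take the square root: γ̇_max = √(81.0933) = 9.00518 s⁻¹
N_max = γ̇_max·h / (π·D) = 9.00518 · 0.00705 / (π · 0.0806) = 0.250724 rev/s = 15.0435 rpm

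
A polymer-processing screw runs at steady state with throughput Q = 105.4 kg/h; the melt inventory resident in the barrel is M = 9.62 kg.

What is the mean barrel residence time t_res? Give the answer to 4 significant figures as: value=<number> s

Q_s = Q / 3600 = 105.4 / 3600 = 0.0292778 kg/s
t_res = M / Q_s = 9.62 ÷ 0.0292778 = 328.577 s

value=328.6 s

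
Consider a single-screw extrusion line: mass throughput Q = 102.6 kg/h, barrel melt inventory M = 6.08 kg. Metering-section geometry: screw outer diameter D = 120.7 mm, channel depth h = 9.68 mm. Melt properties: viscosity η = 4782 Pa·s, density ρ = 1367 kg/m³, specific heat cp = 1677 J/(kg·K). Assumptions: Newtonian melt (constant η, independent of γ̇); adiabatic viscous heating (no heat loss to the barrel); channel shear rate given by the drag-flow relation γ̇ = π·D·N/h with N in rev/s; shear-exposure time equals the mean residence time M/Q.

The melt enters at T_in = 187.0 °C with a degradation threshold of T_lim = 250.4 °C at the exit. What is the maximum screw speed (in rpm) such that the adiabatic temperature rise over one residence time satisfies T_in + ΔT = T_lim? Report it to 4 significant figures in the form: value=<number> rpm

Convert throughput: Q = 102.6 kg/h = 102.6/3600 = 0.0285 kg/s
Mean residence time: t_res = M/Q_s = 6.08 kg / 0.0285 kg/s = 213.333 s
D = 120.7 mm = 0.1207 m;  h = 9.68 mm = 0.00968 m
ΔT_a = T_lim − T_in = 250.4 °C − 187.0 °C = 63.4 K
γ̇_max² = ΔT_a·ρ·cp / (η·t_res) = [63.4 × 1367 × 1677] / [4782 × 213.333] = 142.47 s⁻²
γ̇_max = sqrt(142.47) = 11.9361 s⁻¹
N_max = γ̇_max·h / (π·D) = 11.9361 · 0.00968 / (π · 0.1207) = 0.304705 rev/s = 18.2823 rpm

value=18.28 rpm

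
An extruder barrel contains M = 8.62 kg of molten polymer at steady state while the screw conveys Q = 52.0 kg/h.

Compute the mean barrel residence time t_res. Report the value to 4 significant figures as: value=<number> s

value=596.8 s

Throughput in SI: Q_s = 52.0 kg/h ÷ 3600 s/h = 0.0144444 kg/s
t_res = M / Q_s = 8.62 ÷ 0.0144444 = 596.769 s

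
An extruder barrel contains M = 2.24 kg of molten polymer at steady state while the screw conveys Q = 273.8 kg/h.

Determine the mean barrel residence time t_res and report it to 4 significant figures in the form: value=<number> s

value=29.45 s

Throughput in SI: Q_s = 273.8 kg/h ÷ 3600 s/h = 0.0760556 kg/s
t_res = M / Q_s = 2.24 ÷ 0.0760556 = 29.4522 s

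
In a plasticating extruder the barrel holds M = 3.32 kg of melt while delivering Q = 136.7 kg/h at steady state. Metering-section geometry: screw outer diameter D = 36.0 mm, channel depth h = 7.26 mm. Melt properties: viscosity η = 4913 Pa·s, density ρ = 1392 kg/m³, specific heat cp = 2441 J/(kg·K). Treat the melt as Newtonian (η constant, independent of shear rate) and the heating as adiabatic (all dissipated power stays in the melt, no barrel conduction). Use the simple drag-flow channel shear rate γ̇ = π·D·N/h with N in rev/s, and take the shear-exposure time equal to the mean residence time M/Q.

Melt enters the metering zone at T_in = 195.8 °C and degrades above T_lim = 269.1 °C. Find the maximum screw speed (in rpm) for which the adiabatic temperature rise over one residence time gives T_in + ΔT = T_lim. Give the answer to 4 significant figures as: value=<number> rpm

Throughput in SI: Q_s = 136.7 kg/h ÷ 3600 s/h = 0.0379722 kg/s
t_res = M / Q_s = 3.32 ÷ 0.0379722 = 87.4323 s
D = 36.0 mm = 0.036 m;  h = 7.26 mm = 0.00726 m
Allowable rise: ΔT_a = T_lim − T_in = 269.1 − 195.8 = 73.3 K
γ̇_max² = ΔT_a·ρ·cp/(η·t_res) = 73.3·1392·2441/(4913·87.4323) = 579.819 s⁻²
γ̇_max = √579.819 = 24.0794 s⁻¹
Solve γ̇ = πDN/h for N: N_max = γ̇_max·h/(π·D) = 24.0794 × 0.00726 / (π × 0.036) = 1.54572 rev/s = 92.7431 rpm

value=92.74 rpm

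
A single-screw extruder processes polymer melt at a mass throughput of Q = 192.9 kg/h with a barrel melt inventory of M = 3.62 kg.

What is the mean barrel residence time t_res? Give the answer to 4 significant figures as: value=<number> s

Q_s = Q / 3600 = 192.9 / 3600 = 0.0535833 kg/s
Mean residence time: t_res = M/Q_s = 3.62 kg / 0.0535833 kg/s = 67.5583 s

value=67.56 s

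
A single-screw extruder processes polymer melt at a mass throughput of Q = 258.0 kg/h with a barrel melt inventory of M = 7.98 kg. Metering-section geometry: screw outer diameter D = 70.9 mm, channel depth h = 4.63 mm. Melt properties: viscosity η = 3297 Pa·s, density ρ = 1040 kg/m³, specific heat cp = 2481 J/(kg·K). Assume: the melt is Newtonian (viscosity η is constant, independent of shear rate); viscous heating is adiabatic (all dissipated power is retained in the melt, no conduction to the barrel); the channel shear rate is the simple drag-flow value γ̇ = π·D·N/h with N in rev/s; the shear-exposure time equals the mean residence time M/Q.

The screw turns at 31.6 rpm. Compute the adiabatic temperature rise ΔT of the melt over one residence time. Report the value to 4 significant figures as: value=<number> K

value=91.34 K

Q_s = Q / 3600 = 258.0 / 3600 = 0.0716667 kg/s
t_res = M / Q_s = 7.98 ÷ 0.0716667 = 111.349 s
Convert to SI: D = 0.0709 m, h = 0.00463 m, N = 31.6/60 = 0.526667 rev/s
γ̇ = π·D·N / h = π · 0.0709 · 0.526667 / 0.00463 = 25.3368 s⁻¹
ΔT = η·γ̇²·t_res/(ρ·cp) = [3297 × 25.3368² × 111.349] / [1040 × 2481] = 91.3369 K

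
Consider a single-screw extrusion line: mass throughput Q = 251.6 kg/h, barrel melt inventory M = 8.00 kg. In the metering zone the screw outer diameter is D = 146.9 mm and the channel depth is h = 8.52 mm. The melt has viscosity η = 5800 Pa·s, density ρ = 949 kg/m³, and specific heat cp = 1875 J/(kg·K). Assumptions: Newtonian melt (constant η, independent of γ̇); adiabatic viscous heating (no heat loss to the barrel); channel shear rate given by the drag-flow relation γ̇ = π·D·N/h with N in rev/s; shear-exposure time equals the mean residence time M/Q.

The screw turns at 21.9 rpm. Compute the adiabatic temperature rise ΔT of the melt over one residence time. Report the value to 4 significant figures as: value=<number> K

Throughput in SI: Q_s = 251.6 kg/h ÷ 3600 s/h = 0.0698889 kg/s
Mean residence time: t_res = M/Q_s = 8.00 kg / 0.0698889 kg/s = 114.467 s
Geometry in metres: D = 146.9 mm → 0.1469 m, h = 8.52 mm → 0.00852 m; screw speed N = 21.9 rpm = 0.365 rev/s
γ̇ = π·D·N / h = π · 0.1469 · 0.365 / 0.00852 = 19.7708 s⁻¹
ΔT = η·γ̇²·t_res/(ρ·cp) = [5800 × 19.7708² × 114.467] / [949 × 1875] = 145.845 K

value=145.8 K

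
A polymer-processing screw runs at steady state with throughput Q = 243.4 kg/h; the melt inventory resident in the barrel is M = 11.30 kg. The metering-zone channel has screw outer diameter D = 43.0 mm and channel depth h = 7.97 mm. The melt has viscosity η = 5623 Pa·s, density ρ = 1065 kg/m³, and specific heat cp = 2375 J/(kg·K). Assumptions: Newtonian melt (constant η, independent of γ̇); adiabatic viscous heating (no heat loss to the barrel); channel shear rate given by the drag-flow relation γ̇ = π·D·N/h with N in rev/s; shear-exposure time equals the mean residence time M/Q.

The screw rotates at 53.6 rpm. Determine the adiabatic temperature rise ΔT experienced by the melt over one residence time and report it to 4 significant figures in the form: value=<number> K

Throughput in SI: Q_s = 243.4 kg/h ÷ 3600 s/h = 0.0676111 kg/s
t_res = M / Q_s = 11.30 / 0.0676111 = 167.132 s
Geometry in metres: D = 43.0 mm → 0.043 m, h = 7.97 mm → 0.00797 m; screw speed N = 53.6 rpm = 0.893333 rev/s
Shear rate: γ̇ = πDN/h = π·0.043·0.893333/0.00797 = 15.1417 s⁻¹
Adiabatic rise: ΔT = η γ̇² t_res / (ρ cp) = 5623·(15.1417)²·167.132 / (1065·2375) = 85.1848 K

value=85.18 K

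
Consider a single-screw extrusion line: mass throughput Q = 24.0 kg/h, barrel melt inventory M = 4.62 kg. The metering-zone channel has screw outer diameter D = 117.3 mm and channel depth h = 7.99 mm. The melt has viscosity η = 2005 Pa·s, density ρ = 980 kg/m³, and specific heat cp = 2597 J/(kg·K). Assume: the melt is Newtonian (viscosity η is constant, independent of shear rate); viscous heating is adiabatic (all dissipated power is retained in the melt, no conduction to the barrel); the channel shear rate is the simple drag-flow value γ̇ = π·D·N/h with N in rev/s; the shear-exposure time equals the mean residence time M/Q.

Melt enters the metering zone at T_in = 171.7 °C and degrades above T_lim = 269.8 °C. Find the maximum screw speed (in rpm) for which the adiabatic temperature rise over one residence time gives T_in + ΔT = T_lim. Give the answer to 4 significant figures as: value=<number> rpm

Q_s = Q / 3600 = 24.0 / 3600 = 0.00666667 kg/s
t_res = M / Q_s = 4.62 / 0.00666667 = 693 s
Convert to metres: D = 0.1173 m, h = 0.00799 m
ΔT_a = T_lim − T_in = 269.8 − 171.7 = 98.1 K
γ̇_max² = ΔT_a·ρ·cp/(η·t_res) = 98.1·980·2597/(2005·693) = 179.688 s⁻²
Take the square root: γ̇_max = √(179.688) = 13.4048 s⁻¹
N_max = γ̇_max·h / (π·D) = 13.4048 · 0.00799 / (π · 0.1173) = 0.290642 rev/s = 17.4385 rpm

value=17.44 rpm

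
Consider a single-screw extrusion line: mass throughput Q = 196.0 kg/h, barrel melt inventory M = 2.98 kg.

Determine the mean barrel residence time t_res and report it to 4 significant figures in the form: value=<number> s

value=54.73 s

Throughput in SI: Q_s = 196.0 kg/h ÷ 3600 s/h = 0.0544444 kg/s
t_res = M / Q_s = 2.98 / 0.0544444 = 54.7347 s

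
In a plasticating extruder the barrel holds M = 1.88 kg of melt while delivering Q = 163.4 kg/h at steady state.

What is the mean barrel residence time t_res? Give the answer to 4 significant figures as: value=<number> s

value=41.42 s

Q_s = Q / 3600 = 163.4 / 3600 = 0.0453889 kg/s
t_res = M / Q_s = 1.88 / 0.0453889 = 41.4198 s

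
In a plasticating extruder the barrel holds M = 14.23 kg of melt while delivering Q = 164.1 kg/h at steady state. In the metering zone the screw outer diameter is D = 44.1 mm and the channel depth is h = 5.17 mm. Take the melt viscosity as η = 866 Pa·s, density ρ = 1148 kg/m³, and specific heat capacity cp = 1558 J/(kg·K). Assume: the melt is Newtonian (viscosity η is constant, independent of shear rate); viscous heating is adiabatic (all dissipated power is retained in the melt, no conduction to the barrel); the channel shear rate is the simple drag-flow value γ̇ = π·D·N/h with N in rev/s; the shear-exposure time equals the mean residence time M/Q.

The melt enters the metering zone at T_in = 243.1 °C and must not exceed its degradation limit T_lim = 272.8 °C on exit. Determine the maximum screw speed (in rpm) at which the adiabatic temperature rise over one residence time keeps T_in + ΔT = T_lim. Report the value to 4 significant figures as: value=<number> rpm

value=31.39 rpm

Q_s = Q / 3600 = 164.1 / 3600 = 0.0455833 kg/s
t_res = M / Q_s = 14.23 ÷ 0.0455833 = 312.176 s
D = 44.1 mm = 0.0441 m;  h = 5.17 mm = 0.00517 m
ΔT_a = T_lim − T_in = 272.8 °C − 243.1 °C = 29.7 K
Invert ΔT = ηγ̇²t_res/(ρcp) for γ̇: γ̇_max² = ΔT_a ρ cp / (η t_res) = 29.7·1148·1558 / (866·312.176) = 196.494 s⁻²
Take the square root: γ̇_max = √(196.494) = 14.0176 s⁻¹
Solve γ̇ = πDN/h for N: N_max = γ̇_max·h/(π·D) = 14.0176 × 0.00517 / (π × 0.0441) = 0.52309 rev/s = 31.3854 rpm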